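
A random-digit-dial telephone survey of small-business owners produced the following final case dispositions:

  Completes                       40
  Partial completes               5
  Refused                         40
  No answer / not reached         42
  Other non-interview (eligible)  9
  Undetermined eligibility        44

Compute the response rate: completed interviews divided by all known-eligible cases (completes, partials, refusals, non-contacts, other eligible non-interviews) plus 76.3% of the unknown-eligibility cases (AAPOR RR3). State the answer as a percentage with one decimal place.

23.6%

Top = 40
Eligible (known) = 40 + 5 + 40 + 42 + 9 = 136
Eligible share of unknowns = 0.7630 × 44 = 33.57
Denominator = 136 + 33.57 = 169.57
RR3 = 40 / 169.57 = 0.2359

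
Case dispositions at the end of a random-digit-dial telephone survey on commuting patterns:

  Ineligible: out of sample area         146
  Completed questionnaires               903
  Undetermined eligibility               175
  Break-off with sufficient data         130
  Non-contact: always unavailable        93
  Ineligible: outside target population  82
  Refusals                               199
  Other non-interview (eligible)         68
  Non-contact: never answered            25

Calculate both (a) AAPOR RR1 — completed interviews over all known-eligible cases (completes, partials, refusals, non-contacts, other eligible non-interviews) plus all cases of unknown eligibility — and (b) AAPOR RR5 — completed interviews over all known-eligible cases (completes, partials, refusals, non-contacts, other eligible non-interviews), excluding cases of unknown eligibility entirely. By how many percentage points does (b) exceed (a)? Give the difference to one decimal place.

No answer / not reached = 25 + 93 = 118
Screened out, ineligible = 82 + 146 = 228
Numerator = 903
Denominator = 903 + 130 + 199 + 118 + 68 + 175 = 1593
RR1 = 903 / 1593 = 0.5669
Denominator = 903 + 130 + 199 + 118 + 68 = 1418
RR5 = 903 / 1418 = 0.6368
Difference = 63.68 − 56.69 = 6.99 percentage points

7.0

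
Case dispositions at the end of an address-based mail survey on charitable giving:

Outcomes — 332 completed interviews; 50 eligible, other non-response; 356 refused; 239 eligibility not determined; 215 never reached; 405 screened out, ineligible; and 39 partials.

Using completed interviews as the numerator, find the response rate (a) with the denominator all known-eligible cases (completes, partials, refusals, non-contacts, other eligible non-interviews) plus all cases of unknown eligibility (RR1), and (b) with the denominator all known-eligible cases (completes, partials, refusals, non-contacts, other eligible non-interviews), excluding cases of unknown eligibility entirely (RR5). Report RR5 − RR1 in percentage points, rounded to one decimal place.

Top → 332
Base → 332 + 39 + 356 + 215 + 50 + 239 = 1231
RR1 = 332 / 1231 = 0.2697
Base → 332 + 39 + 356 + 215 + 50 = 992
RR5 = 332 / 992 = 0.3347
Difference = 33.47 − 26.97 = 6.50 percentage points

6.5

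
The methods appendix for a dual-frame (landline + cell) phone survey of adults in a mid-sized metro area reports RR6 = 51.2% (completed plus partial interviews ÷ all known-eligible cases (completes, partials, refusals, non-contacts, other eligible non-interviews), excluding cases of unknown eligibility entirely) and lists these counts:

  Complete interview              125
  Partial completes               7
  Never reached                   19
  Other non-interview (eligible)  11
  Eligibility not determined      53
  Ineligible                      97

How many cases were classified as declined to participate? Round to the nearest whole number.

96

Top: 125 + 7 = 132
RR6 = 132 / D = 0.512
D = 132 / 0.512 = 257.8
Remaining denominator categories sum to 162
declined to participate = 257.8 − 162 ≈ 96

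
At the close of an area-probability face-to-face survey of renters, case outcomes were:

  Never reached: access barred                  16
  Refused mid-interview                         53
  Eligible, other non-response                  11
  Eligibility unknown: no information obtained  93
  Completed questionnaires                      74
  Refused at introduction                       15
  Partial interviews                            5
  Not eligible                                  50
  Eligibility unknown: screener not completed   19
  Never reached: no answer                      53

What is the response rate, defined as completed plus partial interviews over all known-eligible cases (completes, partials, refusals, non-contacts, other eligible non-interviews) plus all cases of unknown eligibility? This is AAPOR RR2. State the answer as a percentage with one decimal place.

23.3%

Declined to participate = 15 + 53 = 68
Non-contacts = 53 + 16 = 69
Undetermined eligibility = 19 + 93 = 112
Top = 74 + 5 = 79
Base = 74 + 5 + 68 + 69 + 11 + 112 = 339
RR2 = 79 / 339 = 0.2330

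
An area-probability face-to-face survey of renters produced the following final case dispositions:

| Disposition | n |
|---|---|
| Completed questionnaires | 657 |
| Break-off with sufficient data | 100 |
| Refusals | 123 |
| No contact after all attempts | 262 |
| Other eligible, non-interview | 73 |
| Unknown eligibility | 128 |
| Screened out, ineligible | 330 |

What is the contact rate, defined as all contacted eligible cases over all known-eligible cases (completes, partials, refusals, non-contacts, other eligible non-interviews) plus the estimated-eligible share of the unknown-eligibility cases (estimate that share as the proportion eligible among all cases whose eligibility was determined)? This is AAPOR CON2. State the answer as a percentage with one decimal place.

72.4%

Top → 657 + 100 + 123 + 73 = 953
Determined eligible → 657 + 100 + 123 + 262 + 73 = 1215
e = 1215 / (1215 + 330) = 1215 / 1545 = 0.7864
e × U → 0.7864 × 128 = 100.66
Denom → 1215 + 100.66 = 1315.66
CON2 = 953 / 1315.66 = 0.7244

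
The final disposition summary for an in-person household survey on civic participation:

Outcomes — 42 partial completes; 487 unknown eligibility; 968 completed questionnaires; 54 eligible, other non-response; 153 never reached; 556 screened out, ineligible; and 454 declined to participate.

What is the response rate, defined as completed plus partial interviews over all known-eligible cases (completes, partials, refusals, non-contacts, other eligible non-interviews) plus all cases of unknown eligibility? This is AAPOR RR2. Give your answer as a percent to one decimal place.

Top: 968 + 42 = 1010
Denom: 968 + 42 + 454 + 153 + 54 + 487 = 2158
RR2 = 1010 / 2158 = 0.4680

46.8%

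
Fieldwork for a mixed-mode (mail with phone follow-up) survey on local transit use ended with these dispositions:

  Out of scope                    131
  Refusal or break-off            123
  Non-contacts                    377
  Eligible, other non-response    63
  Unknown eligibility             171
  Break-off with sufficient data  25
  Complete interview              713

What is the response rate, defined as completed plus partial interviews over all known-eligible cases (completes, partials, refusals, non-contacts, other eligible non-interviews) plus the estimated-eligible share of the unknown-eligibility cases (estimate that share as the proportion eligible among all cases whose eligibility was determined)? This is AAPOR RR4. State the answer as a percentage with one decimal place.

50.7%

Num → 713 + 25 = 738
Determined eligible → 713 + 25 + 123 + 377 + 63 = 1301
e = 1301 / (1301 + 131) = 1301 / 1432 = 0.9085
e × U → 0.9085 × 171 = 155.35
Denominator → 1301 + 155.35 = 1456.35
RR4 = 738 / 1456.35 = 0.5067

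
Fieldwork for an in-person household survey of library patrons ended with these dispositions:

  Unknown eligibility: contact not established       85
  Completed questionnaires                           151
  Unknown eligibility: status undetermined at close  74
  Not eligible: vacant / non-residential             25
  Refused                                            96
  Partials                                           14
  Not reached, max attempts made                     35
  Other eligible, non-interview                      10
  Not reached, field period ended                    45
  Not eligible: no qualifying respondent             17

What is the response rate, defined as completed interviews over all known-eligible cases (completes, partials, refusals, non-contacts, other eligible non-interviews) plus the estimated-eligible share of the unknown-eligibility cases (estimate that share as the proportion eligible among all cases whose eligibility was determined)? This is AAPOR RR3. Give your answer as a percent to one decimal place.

No contact after all attempts = 45 + 35 = 80
Unknown if eligible = 85 + 74 = 159
Out of scope = 17 + 25 = 42
Top = 151
Known eligible = 151 + 14 + 96 + 80 + 10 = 351
e = 351 / (351 + 42) = 351 / 393 = 0.8931
Eligible share of unknowns = 0.8931 × 159 = 142.00
Base = 351 + 142.00 = 493.00
RR3 = 151 / 493.00 = 0.3063

30.6%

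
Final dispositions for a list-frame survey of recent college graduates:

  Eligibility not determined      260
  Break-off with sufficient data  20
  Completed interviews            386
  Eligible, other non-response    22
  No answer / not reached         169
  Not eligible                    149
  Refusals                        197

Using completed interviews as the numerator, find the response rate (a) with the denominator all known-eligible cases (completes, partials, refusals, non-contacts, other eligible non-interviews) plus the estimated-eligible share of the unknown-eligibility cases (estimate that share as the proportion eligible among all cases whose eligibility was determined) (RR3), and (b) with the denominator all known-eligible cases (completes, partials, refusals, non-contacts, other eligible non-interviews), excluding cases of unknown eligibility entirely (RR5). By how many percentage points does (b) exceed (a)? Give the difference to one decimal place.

Num = 386
Eligible (known) = 386 + 20 + 197 + 169 + 22 = 794
e = 794 / (794 + 149) = 794 / 943 = 0.8420
e × U = 0.8420 × 260 = 218.92
Denom = 794 + 218.92 = 1012.92
RR3 = 386 / 1012.92 = 0.3811
Denom = 386 + 20 + 197 + 169 + 22 = 794
RR5 = 386 / 794 = 0.4861
Difference = 48.61 − 38.11 = 10.50 percentage points

10.5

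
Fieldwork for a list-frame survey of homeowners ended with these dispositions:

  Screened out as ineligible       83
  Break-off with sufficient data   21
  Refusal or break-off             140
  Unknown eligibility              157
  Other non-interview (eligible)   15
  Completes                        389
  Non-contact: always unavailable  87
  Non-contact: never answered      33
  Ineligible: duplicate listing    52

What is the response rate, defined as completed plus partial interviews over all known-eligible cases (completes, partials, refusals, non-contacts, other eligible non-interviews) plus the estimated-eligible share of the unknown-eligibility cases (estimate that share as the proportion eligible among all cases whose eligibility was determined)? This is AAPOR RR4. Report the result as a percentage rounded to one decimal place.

Non-contacts = 33 + 87 = 120
Screened out, ineligible = 83 + 52 = 135
Top = 389 + 21 = 410
Known eligible = 389 + 21 + 140 + 120 + 15 = 685
e = 685 / (685 + 135) = 685 / 820 = 0.8354
e × U = 0.8354 × 157 = 131.16
Base = 685 + 131.16 = 816.16
RR4 = 410 / 816.16 = 0.5024

50.2%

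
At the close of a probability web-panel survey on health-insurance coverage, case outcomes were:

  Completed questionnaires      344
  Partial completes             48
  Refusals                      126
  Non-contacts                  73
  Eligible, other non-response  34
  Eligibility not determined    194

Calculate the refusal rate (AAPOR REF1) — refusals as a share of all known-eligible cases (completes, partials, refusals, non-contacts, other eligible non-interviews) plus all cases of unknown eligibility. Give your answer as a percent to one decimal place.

Num: 126
Denominator: 344 + 48 + 126 + 73 + 34 + 194 = 819
REF1 = 126 / 819 = 0.1538

15.4%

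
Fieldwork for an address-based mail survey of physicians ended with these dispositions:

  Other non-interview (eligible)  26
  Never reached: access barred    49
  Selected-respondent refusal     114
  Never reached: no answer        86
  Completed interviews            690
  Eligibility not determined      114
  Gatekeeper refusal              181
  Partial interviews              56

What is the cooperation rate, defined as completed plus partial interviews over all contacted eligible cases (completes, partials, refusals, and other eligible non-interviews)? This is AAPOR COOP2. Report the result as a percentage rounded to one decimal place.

Refusal or break-off = 181 + 114 = 295
No answer / not reached = 86 + 49 = 135
Top = 690 + 56 = 746
Denominator = 690 + 56 + 295 + 26 = 1067
COOP2 = 746 / 1067 = 0.6992

69.9%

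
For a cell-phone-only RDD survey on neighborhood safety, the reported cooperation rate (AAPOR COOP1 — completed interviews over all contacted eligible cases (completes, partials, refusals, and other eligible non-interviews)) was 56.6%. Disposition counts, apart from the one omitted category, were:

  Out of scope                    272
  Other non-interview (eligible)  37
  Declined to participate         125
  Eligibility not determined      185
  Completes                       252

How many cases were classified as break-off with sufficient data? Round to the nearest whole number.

31

COOP1 = 252 / D = 0.566
D = 252 / 0.566 = 445.2
Remaining denominator categories sum to 414
break-off with sufficient data = 445.2 − 414 ≈ 31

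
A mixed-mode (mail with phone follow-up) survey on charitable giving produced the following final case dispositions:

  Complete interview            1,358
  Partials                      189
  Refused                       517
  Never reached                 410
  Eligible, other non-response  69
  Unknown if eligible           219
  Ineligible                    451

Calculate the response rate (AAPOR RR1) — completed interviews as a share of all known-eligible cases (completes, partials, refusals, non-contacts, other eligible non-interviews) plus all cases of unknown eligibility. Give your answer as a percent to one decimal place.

Num → 1358
Denom → 1358 + 189 + 517 + 410 + 69 + 219 = 2762
RR1 = 1358 / 2762 = 0.4917

49.2%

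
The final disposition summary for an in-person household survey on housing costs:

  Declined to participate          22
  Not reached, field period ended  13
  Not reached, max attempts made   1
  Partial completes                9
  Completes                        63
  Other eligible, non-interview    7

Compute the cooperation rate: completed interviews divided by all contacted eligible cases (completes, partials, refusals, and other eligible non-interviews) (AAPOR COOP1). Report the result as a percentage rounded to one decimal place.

62.4%

No contact after all attempts = 13 + 1 = 14
Numerator → 63
Denominator → 63 + 9 + 22 + 7 = 101
COOP1 = 63 / 101 = 0.6238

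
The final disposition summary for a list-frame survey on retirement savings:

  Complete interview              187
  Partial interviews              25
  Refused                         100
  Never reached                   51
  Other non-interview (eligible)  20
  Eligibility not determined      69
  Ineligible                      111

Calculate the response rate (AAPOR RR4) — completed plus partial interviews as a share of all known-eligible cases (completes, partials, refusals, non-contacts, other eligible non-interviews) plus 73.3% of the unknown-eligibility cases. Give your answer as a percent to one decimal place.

48.9%

Top → 187 + 25 = 212
Known eligible → 187 + 25 + 100 + 51 + 20 = 383
Eligible share of unknowns → 0.7330 × 69 = 50.58
Denom → 383 + 50.58 = 433.58
RR4 = 212 / 433.58 = 0.4890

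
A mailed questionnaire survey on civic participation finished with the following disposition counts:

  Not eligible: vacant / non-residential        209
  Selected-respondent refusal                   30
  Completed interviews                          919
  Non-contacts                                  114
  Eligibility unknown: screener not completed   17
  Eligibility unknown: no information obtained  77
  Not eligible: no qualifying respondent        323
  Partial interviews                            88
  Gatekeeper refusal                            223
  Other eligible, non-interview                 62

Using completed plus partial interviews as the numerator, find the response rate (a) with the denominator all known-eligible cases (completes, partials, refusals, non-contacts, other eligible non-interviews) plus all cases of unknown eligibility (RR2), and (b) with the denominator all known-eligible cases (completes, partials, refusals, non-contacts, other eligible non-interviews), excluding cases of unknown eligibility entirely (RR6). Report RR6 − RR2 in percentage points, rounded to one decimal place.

4.3

Refusals = 223 + 30 = 253
Unknown if eligible = 17 + 77 = 94
Screened out, ineligible = 323 + 209 = 532
Num → 919 + 88 = 1007
Denominator → 919 + 88 + 253 + 114 + 62 + 94 = 1530
RR2 = 1007 / 1530 = 0.6582
Denominator → 919 + 88 + 253 + 114 + 62 = 1436
RR6 = 1007 / 1436 = 0.7013
Difference = 70.13 − 65.82 = 4.31 percentage points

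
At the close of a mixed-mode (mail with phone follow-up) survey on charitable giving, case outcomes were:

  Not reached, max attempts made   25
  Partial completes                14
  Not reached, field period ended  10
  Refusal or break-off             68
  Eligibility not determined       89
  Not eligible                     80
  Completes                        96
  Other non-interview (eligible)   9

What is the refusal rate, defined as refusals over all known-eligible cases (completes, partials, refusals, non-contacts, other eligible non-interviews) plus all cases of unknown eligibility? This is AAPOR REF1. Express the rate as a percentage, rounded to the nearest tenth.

No answer / not reached = 10 + 25 = 35
Numerator: 68
Denominator: 96 + 14 + 68 + 35 + 9 + 89 = 311
REF1 = 68 / 311 = 0.2186

21.9%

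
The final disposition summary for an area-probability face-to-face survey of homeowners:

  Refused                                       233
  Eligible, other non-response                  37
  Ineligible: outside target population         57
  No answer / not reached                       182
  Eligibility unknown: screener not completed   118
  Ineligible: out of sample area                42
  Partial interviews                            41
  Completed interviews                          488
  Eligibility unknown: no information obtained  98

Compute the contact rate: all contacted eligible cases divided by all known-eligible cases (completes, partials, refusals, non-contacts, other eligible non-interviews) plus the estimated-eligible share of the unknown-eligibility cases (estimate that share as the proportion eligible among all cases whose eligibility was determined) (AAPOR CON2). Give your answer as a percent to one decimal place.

Unknown if eligible = 118 + 98 = 216
Out of scope = 57 + 42 = 99
Numerator → 488 + 41 + 233 + 37 = 799
Known eligible → 488 + 41 + 233 + 182 + 37 = 981
e = 981 / (981 + 99) = 981 / 1080 = 0.9083
Eligible share of unknowns → 0.9083 × 216 = 196.19
Base → 981 + 196.19 = 1177.19
CON2 = 799 / 1177.19 = 0.6787

67.9%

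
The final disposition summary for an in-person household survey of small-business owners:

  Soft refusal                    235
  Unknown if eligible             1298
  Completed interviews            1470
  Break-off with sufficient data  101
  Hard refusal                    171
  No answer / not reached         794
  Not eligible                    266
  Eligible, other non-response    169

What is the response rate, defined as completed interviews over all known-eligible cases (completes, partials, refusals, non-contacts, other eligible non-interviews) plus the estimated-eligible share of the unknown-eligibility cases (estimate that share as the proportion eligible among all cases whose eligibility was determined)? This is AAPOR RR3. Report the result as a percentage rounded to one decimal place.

Refused = 171 + 235 = 406
Numerator: 1470
Known eligible: 1470 + 101 + 406 + 794 + 169 = 2940
e = 2940 / (2940 + 266) = 2940 / 3206 = 0.9170
Eligible share of unknowns: 0.9170 × 1298 = 1190.27
Denominator: 2940 + 1190.27 = 4130.27
RR3 = 1470 / 4130.27 = 0.3559

35.6%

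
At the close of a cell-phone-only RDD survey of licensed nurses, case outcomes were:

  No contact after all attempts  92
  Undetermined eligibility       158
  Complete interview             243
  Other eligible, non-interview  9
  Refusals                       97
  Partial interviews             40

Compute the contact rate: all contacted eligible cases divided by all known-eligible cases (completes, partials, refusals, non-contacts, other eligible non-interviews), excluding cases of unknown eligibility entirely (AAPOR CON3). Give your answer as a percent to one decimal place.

80.9%

Numerator → 243 + 40 + 97 + 9 = 389
Base → 243 + 40 + 97 + 92 + 9 = 481
CON3 = 389 / 481 = 0.8087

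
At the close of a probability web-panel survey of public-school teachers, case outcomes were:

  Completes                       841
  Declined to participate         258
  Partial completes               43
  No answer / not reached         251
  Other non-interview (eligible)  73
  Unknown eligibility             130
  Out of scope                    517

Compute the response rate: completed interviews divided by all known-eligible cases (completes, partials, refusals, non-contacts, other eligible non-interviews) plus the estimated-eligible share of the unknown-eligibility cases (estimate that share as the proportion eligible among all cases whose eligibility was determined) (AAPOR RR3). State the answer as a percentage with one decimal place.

53.8%

Num = 841
Determined eligible = 841 + 43 + 258 + 251 + 73 = 1466
e = 1466 / (1466 + 517) = 1466 / 1983 = 0.7393
Estimated eligible among unknowns = 0.7393 × 130 = 96.11
Base = 1466 + 96.11 = 1562.11
RR3 = 841 / 1562.11 = 0.5384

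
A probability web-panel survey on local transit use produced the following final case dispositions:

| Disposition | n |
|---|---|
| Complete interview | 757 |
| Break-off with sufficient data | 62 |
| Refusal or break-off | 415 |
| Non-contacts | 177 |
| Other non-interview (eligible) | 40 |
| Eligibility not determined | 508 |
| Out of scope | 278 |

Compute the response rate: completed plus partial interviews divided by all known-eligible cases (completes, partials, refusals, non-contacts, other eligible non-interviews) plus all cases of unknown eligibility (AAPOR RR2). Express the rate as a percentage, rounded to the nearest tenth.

Num: 757 + 62 = 819
Denominator: 757 + 62 + 415 + 177 + 40 + 508 = 1959
RR2 = 819 / 1959 = 0.4181

41.8%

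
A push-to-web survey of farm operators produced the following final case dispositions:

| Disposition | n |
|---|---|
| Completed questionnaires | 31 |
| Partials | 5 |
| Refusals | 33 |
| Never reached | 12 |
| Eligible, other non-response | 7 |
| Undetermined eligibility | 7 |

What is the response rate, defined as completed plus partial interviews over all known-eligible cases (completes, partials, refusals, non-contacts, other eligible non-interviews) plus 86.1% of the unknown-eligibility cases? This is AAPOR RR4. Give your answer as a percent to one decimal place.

38.3%

Top → 31 + 5 = 36
Eligible (known) → 31 + 5 + 33 + 12 + 7 = 88
Eligible share of unknowns → 0.8610 × 7 = 6.03
Base → 88 + 6.03 = 94.03
RR4 = 36 / 94.03 = 0.3829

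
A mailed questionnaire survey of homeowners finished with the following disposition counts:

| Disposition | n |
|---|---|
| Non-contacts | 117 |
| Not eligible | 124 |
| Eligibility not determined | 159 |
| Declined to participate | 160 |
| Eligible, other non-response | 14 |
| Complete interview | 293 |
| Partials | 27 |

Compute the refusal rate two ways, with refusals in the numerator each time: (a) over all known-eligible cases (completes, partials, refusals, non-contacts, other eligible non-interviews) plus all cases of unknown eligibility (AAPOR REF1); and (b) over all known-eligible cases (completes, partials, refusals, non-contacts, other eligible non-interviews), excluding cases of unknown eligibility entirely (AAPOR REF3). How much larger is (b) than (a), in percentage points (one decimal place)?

Num → 160
Base → 293 + 27 + 160 + 117 + 14 + 159 = 770
REF1 = 160 / 770 = 0.2078
Base → 293 + 27 + 160 + 117 + 14 = 611
REF3 = 160 / 611 = 0.2619
Difference = 26.19 − 20.78 = 5.41 percentage points

5.4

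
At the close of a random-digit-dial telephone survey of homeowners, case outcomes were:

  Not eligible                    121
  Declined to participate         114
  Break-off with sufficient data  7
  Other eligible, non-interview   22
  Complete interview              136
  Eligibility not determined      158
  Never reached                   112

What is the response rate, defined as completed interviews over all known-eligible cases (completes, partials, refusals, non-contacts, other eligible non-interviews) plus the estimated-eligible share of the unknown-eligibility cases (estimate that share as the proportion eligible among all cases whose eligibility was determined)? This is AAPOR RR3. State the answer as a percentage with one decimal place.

Top → 136
Determined eligible → 136 + 7 + 114 + 112 + 22 = 391
e = 391 / (391 + 121) = 391 / 512 = 0.7637
Estimated eligible among unknowns → 0.7637 × 158 = 120.66
Denominator → 391 + 120.66 = 511.66
RR3 = 136 / 511.66 = 0.2658

26.6%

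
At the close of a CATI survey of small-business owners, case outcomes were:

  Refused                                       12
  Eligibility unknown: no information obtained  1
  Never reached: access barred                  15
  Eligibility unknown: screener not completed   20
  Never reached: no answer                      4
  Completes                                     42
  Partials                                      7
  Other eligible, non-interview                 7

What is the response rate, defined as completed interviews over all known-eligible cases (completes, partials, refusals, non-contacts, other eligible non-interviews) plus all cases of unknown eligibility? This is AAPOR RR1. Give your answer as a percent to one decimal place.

Non-contacts = 4 + 15 = 19
Unknown eligibility = 20 + 1 = 21
Num: 42
Denom: 42 + 7 + 12 + 19 + 7 + 21 = 108
RR1 = 42 / 108 = 0.3889

38.9%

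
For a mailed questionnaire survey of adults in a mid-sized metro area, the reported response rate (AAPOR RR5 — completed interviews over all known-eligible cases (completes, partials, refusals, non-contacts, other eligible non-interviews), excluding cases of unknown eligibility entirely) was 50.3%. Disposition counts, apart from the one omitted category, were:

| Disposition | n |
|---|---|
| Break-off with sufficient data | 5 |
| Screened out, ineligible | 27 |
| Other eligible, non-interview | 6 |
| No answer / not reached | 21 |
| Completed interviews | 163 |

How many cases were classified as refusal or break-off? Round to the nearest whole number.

RR5 = 163 / D = 0.503
D = 163 / 0.503 = 324.1
Remaining denominator categories sum to 195
refusal or break-off = 324.1 − 195 ≈ 129

129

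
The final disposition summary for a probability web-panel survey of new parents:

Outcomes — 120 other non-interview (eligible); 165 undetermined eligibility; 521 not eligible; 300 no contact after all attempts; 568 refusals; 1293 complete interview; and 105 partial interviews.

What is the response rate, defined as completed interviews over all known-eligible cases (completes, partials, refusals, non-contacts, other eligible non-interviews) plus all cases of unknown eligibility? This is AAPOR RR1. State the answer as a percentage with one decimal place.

Numerator: 1293
Base: 1293 + 105 + 568 + 300 + 120 + 165 = 2551
RR1 = 1293 / 2551 = 0.5069

50.7%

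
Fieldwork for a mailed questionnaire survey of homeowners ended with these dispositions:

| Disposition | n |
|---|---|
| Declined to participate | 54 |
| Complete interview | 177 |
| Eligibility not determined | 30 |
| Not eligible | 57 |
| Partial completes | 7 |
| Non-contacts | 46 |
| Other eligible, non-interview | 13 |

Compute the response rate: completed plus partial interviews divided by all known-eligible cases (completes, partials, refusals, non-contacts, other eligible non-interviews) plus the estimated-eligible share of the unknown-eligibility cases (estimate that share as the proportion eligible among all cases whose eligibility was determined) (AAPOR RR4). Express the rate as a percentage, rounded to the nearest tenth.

Num: 177 + 7 = 184
Eligible (known): 177 + 7 + 54 + 46 + 13 = 297
e = 297 / (297 + 57) = 297 / 354 = 0.8390
Estimated eligible among unknowns: 0.8390 × 30 = 25.17
Denominator: 297 + 25.17 = 322.17
RR4 = 184 / 322.17 = 0.5711

57.1%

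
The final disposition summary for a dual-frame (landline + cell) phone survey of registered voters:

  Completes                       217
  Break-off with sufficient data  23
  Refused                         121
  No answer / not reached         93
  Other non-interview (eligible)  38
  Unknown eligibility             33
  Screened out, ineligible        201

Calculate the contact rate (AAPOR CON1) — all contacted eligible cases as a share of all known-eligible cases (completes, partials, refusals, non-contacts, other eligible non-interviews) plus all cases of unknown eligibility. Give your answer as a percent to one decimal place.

Num: 217 + 23 + 121 + 38 = 399
Denom: 217 + 23 + 121 + 93 + 38 + 33 = 525
CON1 = 399 / 525 = 0.7600

76.0%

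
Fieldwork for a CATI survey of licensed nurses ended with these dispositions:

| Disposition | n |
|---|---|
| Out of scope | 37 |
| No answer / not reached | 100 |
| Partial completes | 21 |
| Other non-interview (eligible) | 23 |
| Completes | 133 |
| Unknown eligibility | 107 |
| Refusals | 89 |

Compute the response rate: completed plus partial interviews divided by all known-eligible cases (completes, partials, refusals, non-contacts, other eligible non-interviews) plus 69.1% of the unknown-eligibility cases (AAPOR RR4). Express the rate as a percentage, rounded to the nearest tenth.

35.0%

Num → 133 + 21 = 154
Known eligible → 133 + 21 + 89 + 100 + 23 = 366
Estimated eligible among unknowns → 0.6910 × 107 = 73.94
Base → 366 + 73.94 = 439.94
RR4 = 154 / 439.94 = 0.3500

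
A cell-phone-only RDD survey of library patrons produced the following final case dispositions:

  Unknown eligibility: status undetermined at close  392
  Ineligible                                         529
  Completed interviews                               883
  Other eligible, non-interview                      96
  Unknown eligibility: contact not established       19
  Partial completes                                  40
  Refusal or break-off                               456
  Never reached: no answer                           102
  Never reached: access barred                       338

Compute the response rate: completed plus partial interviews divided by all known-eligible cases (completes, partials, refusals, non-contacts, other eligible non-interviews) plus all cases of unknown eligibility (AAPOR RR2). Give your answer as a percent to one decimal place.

No answer / not reached = 102 + 338 = 440
Eligibility not determined = 19 + 392 = 411
Numerator: 883 + 40 = 923
Base: 883 + 40 + 456 + 440 + 96 + 411 = 2326
RR2 = 923 / 2326 = 0.3968

39.7%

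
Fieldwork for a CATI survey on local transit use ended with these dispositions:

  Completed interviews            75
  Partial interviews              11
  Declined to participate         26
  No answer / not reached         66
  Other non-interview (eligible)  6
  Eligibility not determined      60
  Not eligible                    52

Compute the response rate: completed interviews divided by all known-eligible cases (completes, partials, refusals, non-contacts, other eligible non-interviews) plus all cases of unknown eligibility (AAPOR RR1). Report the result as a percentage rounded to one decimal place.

30.7%

Top = 75
Base = 75 + 11 + 26 + 66 + 6 + 60 = 244
RR1 = 75 / 244 = 0.3074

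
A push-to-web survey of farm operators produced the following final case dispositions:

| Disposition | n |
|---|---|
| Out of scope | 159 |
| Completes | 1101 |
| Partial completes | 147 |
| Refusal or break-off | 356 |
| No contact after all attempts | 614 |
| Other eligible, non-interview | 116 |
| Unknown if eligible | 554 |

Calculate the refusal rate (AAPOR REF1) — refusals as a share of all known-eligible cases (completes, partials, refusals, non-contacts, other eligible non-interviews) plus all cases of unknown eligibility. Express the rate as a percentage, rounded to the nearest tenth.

Numerator = 356
Denom = 1101 + 147 + 356 + 614 + 116 + 554 = 2888
REF1 = 356 / 2888 = 0.1233

12.3%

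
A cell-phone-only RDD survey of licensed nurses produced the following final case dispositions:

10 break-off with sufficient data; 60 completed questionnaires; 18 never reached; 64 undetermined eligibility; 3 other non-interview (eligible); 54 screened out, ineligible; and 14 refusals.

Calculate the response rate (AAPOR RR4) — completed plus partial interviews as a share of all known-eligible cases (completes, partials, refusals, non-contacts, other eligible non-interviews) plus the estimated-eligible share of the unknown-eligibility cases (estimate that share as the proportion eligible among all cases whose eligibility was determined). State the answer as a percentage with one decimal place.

47.5%

Top: 60 + 10 = 70
Determined eligible: 60 + 10 + 14 + 18 + 3 = 105
e = 105 / (105 + 54) = 105 / 159 = 0.6604
Estimated eligible among unknowns: 0.6604 × 64 = 42.27
Denom: 105 + 42.27 = 147.27
RR4 = 70 / 147.27 = 0.4753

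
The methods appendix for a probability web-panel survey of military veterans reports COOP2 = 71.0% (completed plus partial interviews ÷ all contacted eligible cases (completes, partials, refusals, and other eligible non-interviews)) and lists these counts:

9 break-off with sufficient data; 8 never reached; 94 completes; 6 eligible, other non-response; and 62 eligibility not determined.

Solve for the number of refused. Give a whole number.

Num → 94 + 9 = 103
COOP2 = 103 / D = 0.710
D = 103 / 0.710 = 145.1
Remaining denominator categories sum to 109
refused = 145.1 − 109 ≈ 36

36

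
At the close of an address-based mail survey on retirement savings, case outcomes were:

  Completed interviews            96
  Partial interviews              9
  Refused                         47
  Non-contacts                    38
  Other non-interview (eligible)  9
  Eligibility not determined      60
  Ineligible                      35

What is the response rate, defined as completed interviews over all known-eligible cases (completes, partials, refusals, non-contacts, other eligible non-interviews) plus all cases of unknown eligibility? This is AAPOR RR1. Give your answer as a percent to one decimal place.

37.1%

Top → 96
Denom → 96 + 9 + 47 + 38 + 9 + 60 = 259
RR1 = 96 / 259 = 0.3707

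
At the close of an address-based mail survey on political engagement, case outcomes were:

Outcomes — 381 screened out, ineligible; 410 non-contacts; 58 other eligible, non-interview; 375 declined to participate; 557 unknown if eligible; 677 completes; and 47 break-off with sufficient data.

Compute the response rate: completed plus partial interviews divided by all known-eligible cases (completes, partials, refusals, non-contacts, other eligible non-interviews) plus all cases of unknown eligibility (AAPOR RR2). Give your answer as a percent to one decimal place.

34.1%

Top = 677 + 47 = 724
Denom = 677 + 47 + 375 + 410 + 58 + 557 = 2124
RR2 = 724 / 2124 = 0.3409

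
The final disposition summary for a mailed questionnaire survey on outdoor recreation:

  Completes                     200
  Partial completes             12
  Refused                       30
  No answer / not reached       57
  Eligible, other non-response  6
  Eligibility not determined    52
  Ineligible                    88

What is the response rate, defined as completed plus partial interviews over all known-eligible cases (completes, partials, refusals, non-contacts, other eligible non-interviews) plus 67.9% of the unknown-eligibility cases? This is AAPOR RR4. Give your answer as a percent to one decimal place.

Num → 200 + 12 = 212
Known eligible → 200 + 12 + 30 + 57 + 6 = 305
e × U → 0.6790 × 52 = 35.31
Denominator → 305 + 35.31 = 340.31
RR4 = 212 / 340.31 = 0.6230

62.3%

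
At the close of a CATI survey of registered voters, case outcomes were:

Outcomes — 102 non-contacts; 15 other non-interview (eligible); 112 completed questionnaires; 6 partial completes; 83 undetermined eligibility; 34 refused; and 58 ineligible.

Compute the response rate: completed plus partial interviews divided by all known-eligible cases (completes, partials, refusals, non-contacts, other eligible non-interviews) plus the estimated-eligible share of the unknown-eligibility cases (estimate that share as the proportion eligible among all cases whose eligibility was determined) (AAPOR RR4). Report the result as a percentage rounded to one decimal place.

Top = 112 + 6 = 118
Determined eligible = 112 + 6 + 34 + 102 + 15 = 269
e = 269 / (269 + 58) = 269 / 327 = 0.8226
e × U = 0.8226 × 83 = 68.28
Denom = 269 + 68.28 = 337.28
RR4 = 118 / 337.28 = 0.3499

35.0%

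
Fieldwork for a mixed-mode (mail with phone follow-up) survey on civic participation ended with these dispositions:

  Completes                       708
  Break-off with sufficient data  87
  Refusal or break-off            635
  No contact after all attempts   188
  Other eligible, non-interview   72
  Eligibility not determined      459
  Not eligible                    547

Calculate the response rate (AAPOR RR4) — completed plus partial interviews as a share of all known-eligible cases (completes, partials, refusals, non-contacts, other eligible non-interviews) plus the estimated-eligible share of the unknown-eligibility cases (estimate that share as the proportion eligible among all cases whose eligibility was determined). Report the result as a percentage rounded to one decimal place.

Num: 708 + 87 = 795
Eligible (known): 708 + 87 + 635 + 188 + 72 = 1690
e = 1690 / (1690 + 547) = 1690 / 2237 = 0.7555
Estimated eligible among unknowns: 0.7555 × 459 = 346.77
Denominator: 1690 + 346.77 = 2036.77
RR4 = 795 / 2036.77 = 0.3903

39.0%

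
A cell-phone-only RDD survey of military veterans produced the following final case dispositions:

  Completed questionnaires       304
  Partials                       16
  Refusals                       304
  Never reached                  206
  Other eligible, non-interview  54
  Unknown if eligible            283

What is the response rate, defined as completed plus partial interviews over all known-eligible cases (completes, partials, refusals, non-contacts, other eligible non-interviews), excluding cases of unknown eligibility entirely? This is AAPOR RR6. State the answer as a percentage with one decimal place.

36.2%

Numerator: 304 + 16 = 320
Denominator: 304 + 16 + 304 + 206 + 54 = 884
RR6 = 320 / 884 = 0.3620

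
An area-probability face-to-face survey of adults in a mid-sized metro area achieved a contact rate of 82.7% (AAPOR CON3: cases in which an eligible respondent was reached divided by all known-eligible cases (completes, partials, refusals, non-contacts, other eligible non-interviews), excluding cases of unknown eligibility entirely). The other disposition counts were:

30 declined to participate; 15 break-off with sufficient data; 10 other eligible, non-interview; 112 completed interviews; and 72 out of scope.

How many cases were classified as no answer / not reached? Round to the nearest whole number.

35

Num: 112 + 15 + 30 + 10 = 167
CON3 = 167 / D = 0.827
D = 167 / 0.827 = 201.9
Other denominator terms total 167
no answer / not reached = 201.9 − 167 ≈ 35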